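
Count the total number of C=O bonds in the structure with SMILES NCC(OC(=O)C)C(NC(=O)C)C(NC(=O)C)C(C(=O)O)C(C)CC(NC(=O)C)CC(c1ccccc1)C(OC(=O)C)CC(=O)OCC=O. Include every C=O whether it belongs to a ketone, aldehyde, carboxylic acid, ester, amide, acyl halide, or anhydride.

8

CH(OCOCH3): ester, 1 C=O (running total 1).
CH(NHCOCH3): amide, 1 C=O (running total 2).
CH(NHCOCH3): amide, 1 C=O (running total 3).
CH(COOH): carboxylic acid, 1 C=O (running total 4).
CH(NHCOCH3): amide, 1 C=O (running total 5).
CH(OCOCH3): ester, 1 C=O (running total 6).
CH2COOCH2: ester, 1 C=O (running total 7).
CHO: aldehyde, 1 C=O (running total 8).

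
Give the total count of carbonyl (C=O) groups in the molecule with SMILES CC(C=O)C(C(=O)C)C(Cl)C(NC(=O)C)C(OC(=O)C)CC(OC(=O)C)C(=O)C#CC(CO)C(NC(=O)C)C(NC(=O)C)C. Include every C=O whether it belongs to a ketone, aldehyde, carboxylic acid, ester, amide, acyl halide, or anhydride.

CH(CHO): aldehyde, 1 C=O (running total 1).
CH(COCH3): ketone, 1 C=O (running total 2).
CH(NHCOCH3): amide, 1 C=O (running total 3).
CH(OCOCH3): ester, 1 C=O (running total 4).
CH(OCOCH3): ester, 1 C=O (running total 5).
CO: ketone, 1 C=O (running total 6).
CH(NHCOCH3): amide, 1 C=O (running total 7).
CH(NHCOCH3): amide, 1 C=O (running total 8).

8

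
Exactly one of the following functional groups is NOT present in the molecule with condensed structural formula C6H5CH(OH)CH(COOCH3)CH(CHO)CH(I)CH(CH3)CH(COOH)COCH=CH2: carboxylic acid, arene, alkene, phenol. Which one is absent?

carboxylic acid: present (CH(COOH) — pendant –COOH: carbonyl C bonded to C and –OH → carboxylic acid).
arene: present (C6H5 — C6H5– phenyl ring → arene).
alkene: present (CH=CH2 — C=C double bond → alkene).
phenol: absent. In CH(OH), the –OH is on an sp³ carbon, not on an aromatic ring, so it is an alcohol.

phenol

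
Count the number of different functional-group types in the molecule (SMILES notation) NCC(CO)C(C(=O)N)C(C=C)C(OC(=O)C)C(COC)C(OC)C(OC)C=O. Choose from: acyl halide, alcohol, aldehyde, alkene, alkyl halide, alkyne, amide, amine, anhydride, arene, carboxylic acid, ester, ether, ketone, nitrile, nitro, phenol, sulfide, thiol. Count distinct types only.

7

–NH2 on an sp³ carbon with no adjacent C=O → amine.
pendant –CH2OH on an sp³ backbone C → alcohol.
pendant –CONH2: carbonyl C bonded to C and N → amide.
pendant –CH=CH2: C=C double bond → alkene.
pendant –OC(=O)CH3: an acyloxy group → ester.
pendant –CH2OCH3: C–O–C linkage → ether.
pendant –OCH3: C–O–C with sp³ C, no adjacent C=O → ether.
pendant –OCH3: C–O–C with sp³ C, no adjacent C=O → ether.
terminal –CHO: carbonyl C bonded to H and C → aldehyde.
Distinct types present: alcohol, aldehyde, alkene, amide, amine, ester, ether.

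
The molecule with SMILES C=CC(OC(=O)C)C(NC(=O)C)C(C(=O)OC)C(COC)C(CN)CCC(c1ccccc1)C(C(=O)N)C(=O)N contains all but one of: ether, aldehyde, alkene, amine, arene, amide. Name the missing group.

aldehyde

amide: present (CH(NHCOCH3) — pendant –NHC(=O)CH3: N bonded to a carbonyl → amide (not amine)).
amine: present (CH(CH2NH2) — pendant –CH2NH2: N on sp³ C, no adjacent C=O → amine).
arene: present (CH(C6H5) — pendant –C6H5: benzene ring → arene).
ether: present (CH(CH2OCH3) — pendant –CH2OCH3: C–O–C linkage → ether).
alkene: present (CH2=CH — C=C double bond → alkene).
aldehyde: no segment matches this pattern.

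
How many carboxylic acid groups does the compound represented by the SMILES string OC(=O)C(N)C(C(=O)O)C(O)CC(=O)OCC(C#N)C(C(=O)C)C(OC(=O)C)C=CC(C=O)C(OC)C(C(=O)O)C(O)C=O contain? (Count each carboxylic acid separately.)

3

Reading the structure from left to right:
  HOOC: –COOH: carbonyl C bonded to –OH and C → carboxylic acid (the –OH is not a separate alcohol).
  CH(NH2): –NH2 on an sp³ carbon with no adjacent C=O → amine.
  CH(COOH): pendant –COOH: carbonyl C bonded to C and –OH → carboxylic acid.
  CH(OH): –OH on an sp³ carbon → alcohol (secondary).
  CH2COOCH2: –C(=O)–O–C with C on the carbonyl side → ester.
  CH(CN): pendant –C≡N: nitrile.
  CH(COCH3): pendant –COCH3: carbonyl C bonded to two carbons → ketone.
  CH(OCOCH3): pendant –OC(=O)CH3: an acyloxy group → ester.
  CH=CH: C=C double bond → alkene.
  CH(CHO): pendant –CHO: carbonyl C bonded to C and H → aldehyde.
  CH(OCH3): pendant –OCH3: C–O–C with sp³ C, no adjacent C=O → ether.
  CH(COOH): pendant –COOH: carbonyl C bonded to C and –OH → carboxylic acid.
  CH(OH): –OH on an sp³ carbon → alcohol (secondary).
  CHO: terminal –CHO: carbonyl C bonded to H and C → aldehyde.
Carboxylic acid appears at: HOOC, CH(COOH), CH(COOH) → 3.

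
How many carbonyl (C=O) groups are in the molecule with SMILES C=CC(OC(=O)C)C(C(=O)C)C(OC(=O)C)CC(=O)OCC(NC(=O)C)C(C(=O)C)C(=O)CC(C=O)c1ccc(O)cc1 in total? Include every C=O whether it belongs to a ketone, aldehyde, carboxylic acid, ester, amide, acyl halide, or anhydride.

8

CH(OCOCH3): ester, 1 C=O (running total 1).
CH(COCH3): ketone, 1 C=O (running total 2).
CH(OCOCH3): ester, 1 C=O (running total 3).
CH2COOCH2: ester, 1 C=O (running total 4).
CH(NHCOCH3): amide, 1 C=O (running total 5).
CH(COCH3): ketone, 1 C=O (running total 6).
CO: ketone, 1 C=O (running total 7).
CH(CHO): aldehyde, 1 C=O (running total 8).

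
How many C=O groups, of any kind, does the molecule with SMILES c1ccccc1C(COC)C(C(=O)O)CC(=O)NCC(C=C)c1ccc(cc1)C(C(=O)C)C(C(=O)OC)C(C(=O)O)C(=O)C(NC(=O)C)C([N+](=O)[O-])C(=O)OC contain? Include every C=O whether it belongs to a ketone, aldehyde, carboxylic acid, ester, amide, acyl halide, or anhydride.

CH(COOH): carboxylic acid, 1 C=O (running total 1).
CH2CONHCH2: amide, 1 C=O (running total 2).
CH(COCH3): ketone, 1 C=O (running total 3).
CH(COOCH3): ester, 1 C=O (running total 4).
CH(COOH): carboxylic acid, 1 C=O (running total 5).
CO: ketone, 1 C=O (running total 6).
CH(NHCOCH3): amide, 1 C=O (running total 7).
COOCH3: ester, 1 C=O (running total 8).

8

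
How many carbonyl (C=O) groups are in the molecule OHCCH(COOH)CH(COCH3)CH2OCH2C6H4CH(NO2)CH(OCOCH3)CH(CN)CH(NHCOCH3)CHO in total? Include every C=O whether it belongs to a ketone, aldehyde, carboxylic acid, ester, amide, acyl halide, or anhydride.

6

OHC: aldehyde, 1 C=O (running total 1).
CH(COOH): carboxylic acid, 1 C=O (running total 2).
CH(COCH3): ketone, 1 C=O (running total 3).
CH(OCOCH3): ester, 1 C=O (running total 4).
CH(NHCOCH3): amide, 1 C=O (running total 5).
CHO: aldehyde, 1 C=O (running total 6).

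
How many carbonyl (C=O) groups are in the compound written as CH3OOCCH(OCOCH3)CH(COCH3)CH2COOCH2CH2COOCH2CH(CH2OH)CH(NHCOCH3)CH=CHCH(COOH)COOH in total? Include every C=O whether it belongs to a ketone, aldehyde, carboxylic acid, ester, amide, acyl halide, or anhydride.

8

CH3OOC: ester, 1 C=O (running total 1).
CH(OCOCH3): ester, 1 C=O (running total 2).
CH(COCH3): ketone, 1 C=O (running total 3).
CH2COOCH2: ester, 1 C=O (running total 4).
CH2COOCH2: ester, 1 C=O (running total 5).
CH(NHCOCH3): amide, 1 C=O (running total 6).
CH(COOH): carboxylic acid, 1 C=O (running total 7).
COOH: carboxylic acid, 1 C=O (running total 8).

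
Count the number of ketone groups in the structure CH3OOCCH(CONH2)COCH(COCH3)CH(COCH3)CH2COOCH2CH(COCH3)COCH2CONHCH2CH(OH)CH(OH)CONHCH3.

CH3O–C(=O)–: carbonyl C bonded to C and to –OCH3 → ester (not ketone + ether).
pendant –CONH2: carbonyl C bonded to C and N → amide.
–C(=O)– with carbon on both sides → ketone.
pendant –COCH3: carbonyl C bonded to two carbons → ketone.
pendant –COCH3: carbonyl C bonded to two carbons → ketone.
–C(=O)–O–C with C on the carbonyl side → ester.
pendant –COCH3: carbonyl C bonded to two carbons → ketone.
–C(=O)– with carbon on both sides → ketone.
–C(=O)–N– linkage → amide (the N is not an amine).
–OH on an sp³ carbon → alcohol (secondary).
–OH on an sp³ carbon → alcohol (secondary).
–C(=O)NHCH3: carbonyl C bonded to C and to N → amide (the N is not an amine).
Ketone appears at: CO, CH(COCH3), CH(COCH3), CH(COCH3), CO → 5.

5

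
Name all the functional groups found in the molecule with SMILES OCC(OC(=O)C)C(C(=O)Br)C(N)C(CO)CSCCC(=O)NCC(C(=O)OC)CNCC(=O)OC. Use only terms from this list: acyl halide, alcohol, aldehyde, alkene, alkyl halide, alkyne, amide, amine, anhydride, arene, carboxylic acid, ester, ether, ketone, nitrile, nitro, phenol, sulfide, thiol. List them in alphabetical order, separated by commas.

HO– on an sp³ carbon → alcohol.
pendant –OC(=O)CH3: an acyloxy group → ester.
pendant –C(=O)X: carbonyl C bonded to C and halogen → acyl halide.
–NH2 on an sp³ carbon with no adjacent C=O → amine.
pendant –CH2OH on an sp³ backbone C → alcohol.
C–S–C linkage → sulfide (thioether).
–C(=O)–N– linkage → amide (the N is not an amine).
pendant –COOCH3: carbonyl C bonded to C and –OCH3 → ester.
C–N–C with sp³ carbons and no adjacent C=O → amine (secondary).
–C(=O)OCH3: carbonyl C bonded to C and to –OCH3 → ester (not ketone + ether).

acyl halide, alcohol, amide, amine, ester, sulfide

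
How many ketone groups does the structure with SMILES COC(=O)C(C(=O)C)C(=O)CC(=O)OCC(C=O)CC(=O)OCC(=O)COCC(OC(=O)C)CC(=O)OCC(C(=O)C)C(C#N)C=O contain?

Taking each segment in turn:
  CH3OOC: CH3O–C(=O)–: carbonyl C bonded to C and to –OCH3 → ester (not ketone + ether).
  CH(COCH3): pendant –COCH3: carbonyl C bonded to two carbons → ketone.
  CO: –C(=O)– with carbon on both sides → ketone.
  CH2COOCH2: –C(=O)–O–C with C on the carbonyl side → ester.
  CH(CHO): pendant –CHO: carbonyl C bonded to C and H → aldehyde.
  CH2COOCH2: –C(=O)–O–C with C on the carbonyl side → ester.
  CO: –C(=O)– with carbon on both sides → ketone.
  CH2OCH2: C–O–C with sp³ carbons on both sides and no adjacent C=O → ether.
  CH(OCOCH3): pendant –OC(=O)CH3: an acyloxy group → ester.
  CH2COOCH2: –C(=O)–O–C with C on the carbonyl side → ester.
  CH(COCH3): pendant –COCH3: carbonyl C bonded to two carbons → ketone.
  CH(CN): pendant –C≡N: nitrile.
  CHO: terminal –CHO: carbonyl C bonded to H and C → aldehyde.
Ketone appears at: CH(COCH3), CO, CO, CH(COCH3) → 4.

4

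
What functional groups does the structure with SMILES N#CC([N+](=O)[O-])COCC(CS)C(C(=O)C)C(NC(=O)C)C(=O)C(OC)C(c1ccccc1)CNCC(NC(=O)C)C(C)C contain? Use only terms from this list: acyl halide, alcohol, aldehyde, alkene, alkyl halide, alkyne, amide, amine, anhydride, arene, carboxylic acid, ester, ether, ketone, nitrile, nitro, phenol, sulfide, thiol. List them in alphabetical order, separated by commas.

amide, amine, arene, ether, ketone, nitrile, nitro, thiol

Taking each segment in turn:
  N≡C: N≡C–: carbon triple-bonded to nitrogen → nitrile.
  CH(NO2): –NO2 on an sp³ carbon → nitro (the N=O is not a carbonyl).
  CH2OCH2: C–O–C with sp³ carbons on both sides and no adjacent C=O → ether.
  CH(CH2SH): pendant –CH2SH → thiol.
  CH(COCH3): pendant –COCH3: carbonyl C bonded to two carbons → ketone.
  CH(NHCOCH3): pendant –NHC(=O)CH3: N bonded to a carbonyl → amide (not amine).
  CO: –C(=O)– with carbon on both sides → ketone.
  CH(OCH3): pendant –OCH3: C–O–C with sp³ C, no adjacent C=O → ether.
  CH(C6H5): pendant –C6H5: benzene ring → arene.
  CH2NHCH2: C–N–C with sp³ carbons and no adjacent C=O → amine (secondary).
  CH(NHCOCH3): pendant –NHC(=O)CH3: N bonded to a carbonyl → amide (not amine).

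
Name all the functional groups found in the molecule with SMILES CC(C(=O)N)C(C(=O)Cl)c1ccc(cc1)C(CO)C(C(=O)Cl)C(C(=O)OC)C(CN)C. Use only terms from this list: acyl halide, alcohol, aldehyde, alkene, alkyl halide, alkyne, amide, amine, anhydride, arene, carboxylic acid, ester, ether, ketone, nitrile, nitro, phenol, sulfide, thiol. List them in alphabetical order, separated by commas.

Reading the structure from left to right:
  CH(CONH2): pendant –CONH2: carbonyl C bonded to C and N → amide.
  CH(COCl): pendant –C(=O)X: carbonyl C bonded to C and halogen → acyl halide.
  C6H4: para-disubstituted benzene ring → arene.
  CH(CH2OH): pendant –CH2OH on an sp³ backbone C → alcohol.
  CH(COCl): pendant –C(=O)X: carbonyl C bonded to C and halogen → acyl halide.
  CH(COOCH3): pendant –COOCH3: carbonyl C bonded to C and –OCH3 → ester.
  CH(CH2NH2): pendant –CH2NH2: N on sp³ C, no adjacent C=O → amine.

acyl halide, alcohol, amide, amine, arene, ester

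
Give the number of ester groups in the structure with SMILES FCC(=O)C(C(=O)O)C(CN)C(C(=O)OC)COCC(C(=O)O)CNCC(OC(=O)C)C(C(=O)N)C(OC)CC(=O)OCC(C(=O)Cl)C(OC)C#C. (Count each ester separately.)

3

Taking each segment in turn:
  FCH2: halogen on an sp³ carbon → alkyl halide.
  CO: –C(=O)– with carbon on both sides → ketone.
  CH(COOH): pendant –COOH: carbonyl C bonded to C and –OH → carboxylic acid.
  CH(CH2NH2): pendant –CH2NH2: N on sp³ C, no adjacent C=O → amine.
  CH(COOCH3): pendant –COOCH3: carbonyl C bonded to C and –OCH3 → ester.
  CH2OCH2: C–O–C with sp³ carbons on both sides and no adjacent C=O → ether.
  CH(COOH): pendant –COOH: carbonyl C bonded to C and –OH → carboxylic acid.
  CH2NHCH2: C–N–C with sp³ carbons and no adjacent C=O → amine (secondary).
  CH(OCOCH3): pendant –OC(=O)CH3: an acyloxy group → ester.
  CH(CONH2): pendant –CONH2: carbonyl C bonded to C and N → amide.
  CH(OCH3): pendant –OCH3: C–O–C with sp³ C, no adjacent C=O → ether.
  CH2COOCH2: –C(=O)–O–C with C on the carbonyl side → ester.
  CH(COCl): pendant –C(=O)X: carbonyl C bonded to C and halogen → acyl halide.
  CH(OCH3): pendant –OCH3: C–O–C with sp³ C, no adjacent C=O → ether.
  C≡CH: C≡C triple bond → alkyne.
Ester appears at: CH(COOCH3), CH(OCOCH3), CH2COOCH2 → 3.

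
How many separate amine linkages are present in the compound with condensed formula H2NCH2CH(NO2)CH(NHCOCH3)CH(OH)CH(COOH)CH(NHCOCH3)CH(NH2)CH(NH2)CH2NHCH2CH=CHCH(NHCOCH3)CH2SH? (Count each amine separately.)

4

Working along the chain:
  H2NCH2: –NH2 on an sp³ carbon with no adjacent C=O → amine.
  CH(NO2): –NO2 on an sp³ carbon → nitro (the N=O is not a carbonyl).
  CH(NHCOCH3): pendant –NHC(=O)CH3: N bonded to a carbonyl → amide (not amine).
  CH(OH): –OH on an sp³ carbon → alcohol (secondary).
  CH(COOH): pendant –COOH: carbonyl C bonded to C and –OH → carboxylic acid.
  CH(NHCOCH3): pendant –NHC(=O)CH3: N bonded to a carbonyl → amide (not amine).
  CH(NH2): –NH2 on an sp³ carbon with no adjacent C=O → amine.
  CH(NH2): –NH2 on an sp³ carbon with no adjacent C=O → amine.
  CH2NHCH2: C–N–C with sp³ carbons and no adjacent C=O → amine (secondary).
  CH=CH: C=C double bond → alkene.
  CH(NHCOCH3): pendant –NHC(=O)CH3: N bonded to a carbonyl → amide (not amine).
  CH2SH: –SH on an sp³ carbon → thiol.
Amine appears at: H2NCH2, CH(NH2), CH(NH2), CH2NHCH2 → 4.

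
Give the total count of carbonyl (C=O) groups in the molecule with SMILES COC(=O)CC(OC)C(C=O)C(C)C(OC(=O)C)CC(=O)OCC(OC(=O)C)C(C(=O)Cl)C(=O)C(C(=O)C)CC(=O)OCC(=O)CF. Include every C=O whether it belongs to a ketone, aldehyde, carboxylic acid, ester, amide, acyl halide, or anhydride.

10

CH3OOC: ester, 1 C=O (running total 1).
CH(CHO): aldehyde, 1 C=O (running total 2).
CH(OCOCH3): ester, 1 C=O (running total 3).
CH2COOCH2: ester, 1 C=O (running total 4).
CH(OCOCH3): ester, 1 C=O (running total 5).
CH(COCl): acyl halide, 1 C=O (running total 6).
CO: ketone, 1 C=O (running total 7).
CH(COCH3): ketone, 1 C=O (running total 8).
CH2COOCH2: ester, 1 C=O (running total 9).
CO: ketone, 1 C=O (running total 10).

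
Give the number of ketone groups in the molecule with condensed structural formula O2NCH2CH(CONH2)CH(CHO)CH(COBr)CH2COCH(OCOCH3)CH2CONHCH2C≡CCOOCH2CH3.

Reading the structure from left to right:
  O2NCH2: –NO2 on carbon → nitro group.
  CH(CONH2): pendant –CONH2: carbonyl C bonded to C and N → amide.
  CH(CHO): pendant –CHO: carbonyl C bonded to C and H → aldehyde.
  CH(COBr): pendant –C(=O)X: carbonyl C bonded to C and halogen → acyl halide.
  CO: –C(=O)– with carbon on both sides → ketone.
  CH(OCOCH3): pendant –OC(=O)CH3: an acyloxy group → ester.
  CH2CONHCH2: –C(=O)–N– linkage → amide (the N is not an amine).
  C≡C: C≡C triple bond → alkyne.
  COOCH2CH3: –C(=O)OCH2CH3: carbonyl C bonded to C and to –OEt → ester.
Ketone appears at: CO → 1.

1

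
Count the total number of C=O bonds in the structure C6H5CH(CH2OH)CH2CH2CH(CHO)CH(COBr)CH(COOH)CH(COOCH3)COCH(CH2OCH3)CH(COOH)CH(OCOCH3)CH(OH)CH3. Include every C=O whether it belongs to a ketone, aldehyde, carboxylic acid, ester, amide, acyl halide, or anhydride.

7

CH(CHO): aldehyde, 1 C=O (running total 1).
CH(COBr): acyl halide, 1 C=O (running total 2).
CH(COOH): carboxylic acid, 1 C=O (running total 3).
CH(COOCH3): ester, 1 C=O (running total 4).
CO: ketone, 1 C=O (running total 5).
CH(COOH): carboxylic acid, 1 C=O (running total 6).
CH(OCOCH3): ester, 1 C=O (running total 7).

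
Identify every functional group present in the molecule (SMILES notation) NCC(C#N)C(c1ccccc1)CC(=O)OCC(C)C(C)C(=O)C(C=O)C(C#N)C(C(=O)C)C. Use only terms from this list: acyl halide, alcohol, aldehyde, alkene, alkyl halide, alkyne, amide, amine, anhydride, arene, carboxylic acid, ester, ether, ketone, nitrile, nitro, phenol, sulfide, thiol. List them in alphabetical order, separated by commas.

aldehyde, amine, arene, ester, ketone, nitrile

–NH2 on an sp³ carbon with no adjacent C=O → amine.
pendant –C≡N: nitrile.
pendant –C6H5: benzene ring → arene.
–C(=O)–O–C with C on the carbonyl side → ester.
–C(=O)– with carbon on both sides → ketone.
pendant –CHO: carbonyl C bonded to C and H → aldehyde.
pendant –C≡N: nitrile.
pendant –COCH3: carbonyl C bonded to two carbons → ketone.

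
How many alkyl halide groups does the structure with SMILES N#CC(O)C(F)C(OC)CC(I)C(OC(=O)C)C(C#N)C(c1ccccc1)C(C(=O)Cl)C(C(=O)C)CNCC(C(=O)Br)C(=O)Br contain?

N≡C–: carbon triple-bonded to nitrogen → nitrile.
–OH on an sp³ carbon → alcohol (secondary).
halogen on an sp³ carbon → alkyl halide.
pendant –OCH3: C–O–C with sp³ C, no adjacent C=O → ether.
halogen on an sp³ carbon → alkyl halide.
pendant –OC(=O)CH3: an acyloxy group → ester.
pendant –C≡N: nitrile.
pendant –C6H5: benzene ring → arene.
pendant –C(=O)X: carbonyl C bonded to C and halogen → acyl halide.
pendant –COCH3: carbonyl C bonded to two carbons → ketone.
C–N–C with sp³ carbons and no adjacent C=O → amine (secondary).
pendant –C(=O)X: carbonyl C bonded to C and halogen → acyl halide.
–C(=O)Br: carbonyl C bonded to C and to a halogen → acyl halide (not alkyl halide).
Alkyl halide appears at: CH(F), CH(I) → 2.

2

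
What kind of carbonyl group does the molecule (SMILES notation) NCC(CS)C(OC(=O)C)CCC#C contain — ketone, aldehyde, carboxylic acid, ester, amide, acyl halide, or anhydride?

The carbonyl is in the CH(OCOCH3) segment: pendant –OC(=O)CH3: an acyloxy group → ester.

ester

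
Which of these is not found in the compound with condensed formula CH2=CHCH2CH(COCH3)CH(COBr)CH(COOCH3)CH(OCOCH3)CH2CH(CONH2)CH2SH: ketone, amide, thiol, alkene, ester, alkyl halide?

alkyl halide

ketone: present (CH(COCH3) — pendant –COCH3: carbonyl C bonded to two carbons → ketone).
amide: present (CH(CONH2) — pendant –CONH2: carbonyl C bonded to C and N → amide).
ester: present (CH(COOCH3) — pendant –COOCH3: carbonyl C bonded to C and –OCH3 → ester).
alkene: present (CH2=CH — C=C double bond → alkene).
thiol: present (CH2SH — –SH on an sp³ carbon → thiol).
alkyl halide: absent. In CH(COBr), the halogen is on a carbonyl carbon, which makes it an acyl halide, not an alkyl halide.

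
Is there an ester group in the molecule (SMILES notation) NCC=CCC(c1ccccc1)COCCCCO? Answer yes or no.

no

Working along the chain:
  H2NCH2: –NH2 on an sp³ carbon with no adjacent C=O → amine.
  CH=CH: C=C double bond → alkene.
  CH(C6H5): pendant –C6H5: benzene ring → arene.
  CH2OCH2: C–O–C with sp³ carbons on both sides and no adjacent C=O → ether.
  CH2OH: –OH on an sp³ carbon → alcohol.
The groups actually present are: alcohol, alkene, amine, arene, ether.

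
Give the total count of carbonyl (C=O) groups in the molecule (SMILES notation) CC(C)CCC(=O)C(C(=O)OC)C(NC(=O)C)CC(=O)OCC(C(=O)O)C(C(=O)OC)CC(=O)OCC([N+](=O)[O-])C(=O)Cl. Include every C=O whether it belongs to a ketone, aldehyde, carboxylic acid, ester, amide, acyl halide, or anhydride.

CO: ketone, 1 C=O (running total 1).
CH(COOCH3): ester, 1 C=O (running total 2).
CH(NHCOCH3): amide, 1 C=O (running total 3).
CH2COOCH2: ester, 1 C=O (running total 4).
CH(COOH): carboxylic acid, 1 C=O (running total 5).
CH(COOCH3): ester, 1 C=O (running total 6).
CH2COOCH2: ester, 1 C=O (running total 7).
COCl: acyl halide, 1 C=O (running total 8).

8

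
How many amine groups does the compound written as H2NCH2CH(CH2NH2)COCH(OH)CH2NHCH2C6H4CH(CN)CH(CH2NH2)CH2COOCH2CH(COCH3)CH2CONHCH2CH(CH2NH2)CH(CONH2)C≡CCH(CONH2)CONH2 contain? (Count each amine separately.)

5

Reading the structure from left to right:
  H2NCH2: –NH2 on an sp³ carbon with no adjacent C=O → amine.
  CH(CH2NH2): pendant –CH2NH2: N on sp³ C, no adjacent C=O → amine.
  CO: –C(=O)– with carbon on both sides → ketone.
  CH(OH): –OH on an sp³ carbon → alcohol (secondary).
  CH2NHCH2: C–N–C with sp³ carbons and no adjacent C=O → amine (secondary).
  C6H4: para-disubstituted benzene ring → arene.
  CH(CN): pendant –C≡N: nitrile.
  CH(CH2NH2): pendant –CH2NH2: N on sp³ C, no adjacent C=O → amine.
  CH2COOCH2: –C(=O)–O–C with C on the carbonyl side → ester.
  CH(COCH3): pendant –COCH3: carbonyl C bonded to two carbons → ketone.
  CH2CONHCH2: –C(=O)–N– linkage → amide (the N is not an amine).
  CH(CH2NH2): pendant –CH2NH2: N on sp³ C, no adjacent C=O → amine.
  CH(CONH2): pendant –CONH2: carbonyl C bonded to C and N → amide.
  C≡C: C≡C triple bond → alkyne.
  CH(CONH2): pendant –CONH2: carbonyl C bonded to C and N → amide.
  CONH2: –C(=O)NH2: carbonyl C bonded to C and to N → amide (the N is not a separate amine).
Amine appears at: H2NCH2, CH(CH2NH2), CH2NHCH2, CH(CH2NH2), CH(CH2NH2) → 5.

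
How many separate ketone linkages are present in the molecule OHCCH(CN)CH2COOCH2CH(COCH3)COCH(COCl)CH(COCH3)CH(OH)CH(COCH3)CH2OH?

Taking each segment in turn:
  OHC: terminal –CHO: carbonyl C bonded to H and C → aldehyde.
  CH(CN): pendant –C≡N: nitrile.
  CH2COOCH2: –C(=O)–O–C with C on the carbonyl side → ester.
  CH(COCH3): pendant –COCH3: carbonyl C bonded to two carbons → ketone.
  CO: –C(=O)– with carbon on both sides → ketone.
  CH(COCl): pendant –C(=O)X: carbonyl C bonded to C and halogen → acyl halide.
  CH(COCH3): pendant –COCH3: carbonyl C bonded to two carbons → ketone.
  CH(OH): –OH on an sp³ carbon → alcohol (secondary).
  CH(COCH3): pendant –COCH3: carbonyl C bonded to two carbons → ketone.
  CH2OH: –OH on an sp³ carbon → alcohol.
Ketone appears at: CH(COCH3), CO, CH(COCH3), CH(COCH3) → 4.

4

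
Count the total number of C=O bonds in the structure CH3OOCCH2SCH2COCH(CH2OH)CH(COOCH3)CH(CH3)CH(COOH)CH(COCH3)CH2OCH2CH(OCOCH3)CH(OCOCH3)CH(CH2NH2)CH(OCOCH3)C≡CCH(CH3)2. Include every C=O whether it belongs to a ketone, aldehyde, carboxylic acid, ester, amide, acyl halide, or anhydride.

CH3OOC: ester, 1 C=O (running total 1).
CO: ketone, 1 C=O (running total 2).
CH(COOCH3): ester, 1 C=O (running total 3).
CH(COOH): carboxylic acid, 1 C=O (running total 4).
CH(COCH3): ketone, 1 C=O (running total 5).
CH(OCOCH3): ester, 1 C=O (running total 6).
CH(OCOCH3): ester, 1 C=O (running total 7).
CH(OCOCH3): ester, 1 C=O (running total 8).

8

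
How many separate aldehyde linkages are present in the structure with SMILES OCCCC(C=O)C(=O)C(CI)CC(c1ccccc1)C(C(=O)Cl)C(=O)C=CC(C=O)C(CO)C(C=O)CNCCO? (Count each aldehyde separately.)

HO– on an sp³ carbon → alcohol.
pendant –CHO: carbonyl C bonded to C and H → aldehyde.
–C(=O)– with carbon on both sides → ketone.
pendant –CH2X: halogen on sp³ carbon → alkyl halide.
pendant –C6H5: benzene ring → arene.
pendant –C(=O)X: carbonyl C bonded to C and halogen → acyl halide.
–C(=O)– with carbon on both sides → ketone.
C=C double bond → alkene.
pendant –CHO: carbonyl C bonded to C and H → aldehyde.
pendant –CH2OH on an sp³ backbone C → alcohol.
pendant –CHO: carbonyl C bonded to C and H → aldehyde.
C–N–C with sp³ carbons and no adjacent C=O → amine (secondary).
–OH on an sp³ carbon → alcohol.
Aldehyde appears at: CH(CHO), CH(CHO), CH(CHO) → 3.

3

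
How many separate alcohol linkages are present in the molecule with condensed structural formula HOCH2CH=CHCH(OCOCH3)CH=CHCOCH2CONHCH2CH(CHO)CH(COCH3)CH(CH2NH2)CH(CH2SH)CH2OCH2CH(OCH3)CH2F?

1

Taking each segment in turn:
  HOCH2: HO– on an sp³ carbon → alcohol.
  CH=CH: C=C double bond → alkene.
  CH(OCOCH3): pendant –OC(=O)CH3: an acyloxy group → ester.
  CH=CH: C=C double bond → alkene.
  CO: –C(=O)– with carbon on both sides → ketone.
  CH2CONHCH2: –C(=O)–N– linkage → amide (the N is not an amine).
  CH(CHO): pendant –CHO: carbonyl C bonded to C and H → aldehyde.
  CH(COCH3): pendant –COCH3: carbonyl C bonded to two carbons → ketone.
  CH(CH2NH2): pendant –CH2NH2: N on sp³ C, no adjacent C=O → amine.
  CH(CH2SH): pendant –CH2SH → thiol.
  CH2OCH2: C–O–C with sp³ carbons on both sides and no adjacent C=O → ether.
  CH(OCH3): pendant –OCH3: C–O–C with sp³ C, no adjacent C=O → ether.
  CH2F: halogen on an sp³ carbon → alkyl halide.
Alcohol appears at: HOCH2 → 1.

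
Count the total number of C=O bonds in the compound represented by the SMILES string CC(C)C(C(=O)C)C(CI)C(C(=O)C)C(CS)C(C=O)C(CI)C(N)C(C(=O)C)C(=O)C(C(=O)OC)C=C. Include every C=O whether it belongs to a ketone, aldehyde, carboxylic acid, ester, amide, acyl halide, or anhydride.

6

CH(COCH3): ketone, 1 C=O (running total 1).
CH(COCH3): ketone, 1 C=O (running total 2).
CH(CHO): aldehyde, 1 C=O (running total 3).
CH(COCH3): ketone, 1 C=O (running total 4).
CO: ketone, 1 C=O (running total 5).
CH(COOCH3): ester, 1 C=O (running total 6).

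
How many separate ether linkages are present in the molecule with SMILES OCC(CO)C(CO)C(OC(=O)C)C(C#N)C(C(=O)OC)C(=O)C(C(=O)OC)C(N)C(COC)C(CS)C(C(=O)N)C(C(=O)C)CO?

Reading the structure from left to right:
  HOCH2: HO– on an sp³ carbon → alcohol.
  CH(CH2OH): pendant –CH2OH on an sp³ backbone C → alcohol.
  CH(CH2OH): pendant –CH2OH on an sp³ backbone C → alcohol.
  CH(OCOCH3): pendant –OC(=O)CH3: an acyloxy group → ester.
  CH(CN): pendant –C≡N: nitrile.
  CH(COOCH3): pendant –COOCH3: carbonyl C bonded to C and –OCH3 → ester.
  CO: –C(=O)– with carbon on both sides → ketone.
  CH(COOCH3): pendant –COOCH3: carbonyl C bonded to C and –OCH3 → ester.
  CH(NH2): –NH2 on an sp³ carbon with no adjacent C=O → amine.
  CH(CH2OCH3): pendant –CH2OCH3: C–O–C linkage → ether.
  CH(CH2SH): pendant –CH2SH → thiol.
  CH(CONH2): pendant –CONH2: carbonyl C bonded to C and N → amide.
  CH(COCH3): pendant –COCH3: carbonyl C bonded to two carbons → ketone.
  CH2OH: –OH on an sp³ carbon → alcohol.
Ether appears at: CH(CH2OCH3) → 1.

1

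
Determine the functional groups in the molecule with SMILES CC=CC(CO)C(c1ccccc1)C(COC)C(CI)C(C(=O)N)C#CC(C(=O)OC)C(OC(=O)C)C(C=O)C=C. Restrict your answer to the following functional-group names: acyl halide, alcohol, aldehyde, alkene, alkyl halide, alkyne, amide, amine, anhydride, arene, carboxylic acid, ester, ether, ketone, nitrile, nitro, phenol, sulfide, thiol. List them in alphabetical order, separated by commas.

alcohol, aldehyde, alkene, alkyl halide, alkyne, amide, arene, ester, ether

Reading the structure from left to right:
  CH=CH: C=C double bond → alkene.
  CH(CH2OH): pendant –CH2OH on an sp³ backbone C → alcohol.
  CH(C6H5): pendant –C6H5: benzene ring → arene.
  CH(CH2OCH3): pendant –CH2OCH3: C–O–C linkage → ether.
  CH(CH2I): pendant –CH2X: halogen on sp³ carbon → alkyl halide.
  CH(CONH2): pendant –CONH2: carbonyl C bonded to C and N → amide.
  C≡C: C≡C triple bond → alkyne.
  CH(COOCH3): pendant –COOCH3: carbonyl C bonded to C and –OCH3 → ester.
  CH(OCOCH3): pendant –OC(=O)CH3: an acyloxy group → ester.
  CH(CHO): pendant –CHO: carbonyl C bonded to C and H → aldehyde.
  CH=CH2: C=C double bond → alkene.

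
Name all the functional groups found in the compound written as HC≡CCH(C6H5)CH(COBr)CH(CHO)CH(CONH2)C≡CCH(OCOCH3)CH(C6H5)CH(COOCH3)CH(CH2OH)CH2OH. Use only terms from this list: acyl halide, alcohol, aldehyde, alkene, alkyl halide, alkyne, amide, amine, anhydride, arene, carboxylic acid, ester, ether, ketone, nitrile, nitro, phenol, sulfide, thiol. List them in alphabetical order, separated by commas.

Working along the chain:
  HC≡C: C≡C triple bond → alkyne.
  CH(C6H5): pendant –C6H5: benzene ring → arene.
  CH(COBr): pendant –C(=O)X: carbonyl C bonded to C and halogen → acyl halide.
  CH(CHO): pendant –CHO: carbonyl C bonded to C and H → aldehyde.
  CH(CONH2): pendant –CONH2: carbonyl C bonded to C and N → amide.
  C≡C: C≡C triple bond → alkyne.
  CH(OCOCH3): pendant –OC(=O)CH3: an acyloxy group → ester.
  CH(C6H5): pendant –C6H5: benzene ring → arene.
  CH(COOCH3): pendant –COOCH3: carbonyl C bonded to C and –OCH3 → ester.
  CH(CH2OH): pendant –CH2OH on an sp³ backbone C → alcohol.
  CH2OH: –OH on an sp³ carbon → alcohol.

acyl halide, alcohol, aldehyde, alkyne, amide, arene, ester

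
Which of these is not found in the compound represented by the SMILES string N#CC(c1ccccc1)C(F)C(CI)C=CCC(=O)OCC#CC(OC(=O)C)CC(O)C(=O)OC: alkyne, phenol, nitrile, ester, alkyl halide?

nitrile: present (N≡C — N≡C–: carbon triple-bonded to nitrogen → nitrile).
alkyne: present (C≡C — C≡C triple bond → alkyne).
alkyl halide: present (CH(F) — halogen on an sp³ carbon → alkyl halide).
ester: present (CH2COOCH2 — –C(=O)–O–C with C on the carbonyl side → ester).
phenol: absent. In CH(OH), the –OH is on an sp³ carbon, not on an aromatic ring, so it is an alcohol.

phenol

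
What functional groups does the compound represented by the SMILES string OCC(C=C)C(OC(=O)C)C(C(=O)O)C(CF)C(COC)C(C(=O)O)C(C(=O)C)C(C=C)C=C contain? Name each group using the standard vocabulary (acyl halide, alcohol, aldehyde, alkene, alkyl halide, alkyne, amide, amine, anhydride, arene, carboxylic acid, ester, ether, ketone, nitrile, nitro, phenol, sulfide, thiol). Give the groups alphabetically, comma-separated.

alcohol, alkene, alkyl halide, carboxylic acid, ester, ether, ketone

HO– on an sp³ carbon → alcohol.
pendant –CH=CH2: C=C double bond → alkene.
pendant –OC(=O)CH3: an acyloxy group → ester.
pendant –COOH: carbonyl C bonded to C and –OH → carboxylic acid.
pendant –CH2X: halogen on sp³ carbon → alkyl halide.
pendant –CH2OCH3: C–O–C linkage → ether.
pendant –COOH: carbonyl C bonded to C and –OH → carboxylic acid.
pendant –COCH3: carbonyl C bonded to two carbons → ketone.
pendant –CH=CH2: C=C double bond → alkene.
C=C double bond → alkene.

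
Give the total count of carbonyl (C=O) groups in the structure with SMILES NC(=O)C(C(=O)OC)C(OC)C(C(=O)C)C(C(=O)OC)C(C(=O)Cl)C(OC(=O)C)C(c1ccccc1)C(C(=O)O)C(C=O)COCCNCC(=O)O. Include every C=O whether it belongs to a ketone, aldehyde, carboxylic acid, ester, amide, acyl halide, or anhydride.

H2NCO: amide, 1 C=O (running total 1).
CH(COOCH3): ester, 1 C=O (running total 2).
CH(COCH3): ketone, 1 C=O (running total 3).
CH(COOCH3): ester, 1 C=O (running total 4).
CH(COCl): acyl halide, 1 C=O (running total 5).
CH(OCOCH3): ester, 1 C=O (running total 6).
CH(COOH): carboxylic acid, 1 C=O (running total 7).
CH(CHO): aldehyde, 1 C=O (running total 8).
COOH: carboxylic acid, 1 C=O (running total 9).

9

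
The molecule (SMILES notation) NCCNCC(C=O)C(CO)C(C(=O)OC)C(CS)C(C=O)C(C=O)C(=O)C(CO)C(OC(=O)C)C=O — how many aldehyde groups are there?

Taking each segment in turn:
  H2NCH2: –NH2 on an sp³ carbon with no adjacent C=O → amine.
  CH2NHCH2: C–N–C with sp³ carbons and no adjacent C=O → amine (secondary).
  CH(CHO): pendant –CHO: carbonyl C bonded to C and H → aldehyde.
  CH(CH2OH): pendant –CH2OH on an sp³ backbone C → alcohol.
  CH(COOCH3): pendant –COOCH3: carbonyl C bonded to C and –OCH3 → ester.
  CH(CH2SH): pendant –CH2SH → thiol.
  CH(CHO): pendant –CHO: carbonyl C bonded to C and H → aldehyde.
  CH(CHO): pendant –CHO: carbonyl C bonded to C and H → aldehyde.
  CO: –C(=O)– with carbon on both sides → ketone.
  CH(CH2OH): pendant –CH2OH on an sp³ backbone C → alcohol.
  CH(OCOCH3): pendant –OC(=O)CH3: an acyloxy group → ester.
  CHO: terminal –CHO: carbonyl C bonded to H and C → aldehyde.
Aldehyde appears at: CH(CHO), CH(CHO), CH(CHO), CHO → 4.

4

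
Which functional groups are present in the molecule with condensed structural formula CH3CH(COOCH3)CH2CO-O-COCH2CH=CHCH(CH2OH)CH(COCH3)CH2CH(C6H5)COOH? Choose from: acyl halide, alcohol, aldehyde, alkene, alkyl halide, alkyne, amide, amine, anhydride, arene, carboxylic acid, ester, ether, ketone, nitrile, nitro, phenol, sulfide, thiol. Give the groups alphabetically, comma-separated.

alcohol, alkene, anhydride, arene, carboxylic acid, ester, ketone

Taking each segment in turn:
  CH(COOCH3): pendant –COOCH3: carbonyl C bonded to C and –OCH3 → ester.
  CH2CO-O-COCH2: two acyl groups sharing one oxygen, –C(=O)–O–C(=O)– → anhydride.
  CH=CH: C=C double bond → alkene.
  CH(CH2OH): pendant –CH2OH on an sp³ backbone C → alcohol.
  CH(COCH3): pendant –COCH3: carbonyl C bonded to two carbons → ketone.
  CH(C6H5): pendant –C6H5: benzene ring → arene.
  COOH: –COOH: carbonyl C bonded to –OH and C → carboxylic acid (the –OH is not a separate alcohol).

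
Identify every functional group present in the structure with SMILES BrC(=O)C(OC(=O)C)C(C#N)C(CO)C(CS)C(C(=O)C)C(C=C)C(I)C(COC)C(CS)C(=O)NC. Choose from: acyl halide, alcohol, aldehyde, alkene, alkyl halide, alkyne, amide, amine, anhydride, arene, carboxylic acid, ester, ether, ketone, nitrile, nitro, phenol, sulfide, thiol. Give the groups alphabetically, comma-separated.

Reading the structure from left to right:
  BrCO: –C(=O)Br: carbonyl C bonded to C and to a halogen → acyl halide (not alkyl halide).
  CH(OCOCH3): pendant –OC(=O)CH3: an acyloxy group → ester.
  CH(CN): pendant –C≡N: nitrile.
  CH(CH2OH): pendant –CH2OH on an sp³ backbone C → alcohol.
  CH(CH2SH): pendant –CH2SH → thiol.
  CH(COCH3): pendant –COCH3: carbonyl C bonded to two carbons → ketone.
  CH(CH=CH2): pendant –CH=CH2: C=C double bond → alkene.
  CH(I): halogen on an sp³ carbon → alkyl halide.
  CH(CH2OCH3): pendant –CH2OCH3: C–O–C linkage → ether.
  CH(CH2SH): pendant –CH2SH → thiol.
  CONHCH3: –C(=O)NHCH3: carbonyl C bonded to C and to N → amide (the N is not an amine).

acyl halide, alcohol, alkene, alkyl halide, amide, ester, ether, ketone, nitrile, thiol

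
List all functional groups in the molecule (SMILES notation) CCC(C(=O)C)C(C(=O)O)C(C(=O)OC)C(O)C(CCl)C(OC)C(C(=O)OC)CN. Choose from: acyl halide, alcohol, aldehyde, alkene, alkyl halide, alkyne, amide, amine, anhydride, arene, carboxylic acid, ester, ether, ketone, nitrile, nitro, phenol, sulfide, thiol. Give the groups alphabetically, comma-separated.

Taking each segment in turn:
  CH(COCH3): pendant –COCH3: carbonyl C bonded to two carbons → ketone.
  CH(COOH): pendant –COOH: carbonyl C bonded to C and –OH → carboxylic acid.
  CH(COOCH3): pendant –COOCH3: carbonyl C bonded to C and –OCH3 → ester.
  CH(OH): –OH on an sp³ carbon → alcohol (secondary).
  CH(CH2Cl): pendant –CH2X: halogen on sp³ carbon → alkyl halide.
  CH(OCH3): pendant –OCH3: C–O–C with sp³ C, no adjacent C=O → ether.
  CH(COOCH3): pendant –COOCH3: carbonyl C bonded to C and –OCH3 → ester.
  CH2NH2: –NH2 on an sp³ carbon with no adjacent C=O → amine.

alcohol, alkyl halide, amine, carboxylic acid, ester, ether, ketone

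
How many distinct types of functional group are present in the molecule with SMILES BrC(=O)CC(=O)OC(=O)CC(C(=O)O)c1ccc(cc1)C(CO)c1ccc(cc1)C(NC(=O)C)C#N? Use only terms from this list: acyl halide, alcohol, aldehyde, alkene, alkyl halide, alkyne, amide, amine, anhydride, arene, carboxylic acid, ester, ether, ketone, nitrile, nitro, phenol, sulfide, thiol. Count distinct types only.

Reading the structure from left to right:
  BrCO: –C(=O)Br: carbonyl C bonded to C and to a halogen → acyl halide (not alkyl halide).
  CH2CO-O-COCH2: two acyl groups sharing one oxygen, –C(=O)–O–C(=O)– → anhydride.
  CH(COOH): pendant –COOH: carbonyl C bonded to C and –OH → carboxylic acid.
  C6H4: para-disubstituted benzene ring → arene.
  CH(CH2OH): pendant –CH2OH on an sp³ backbone C → alcohol.
  C6H4: para-disubstituted benzene ring → arene.
  CH(NHCOCH3): pendant –NHC(=O)CH3: N bonded to a carbonyl → amide (not amine).
  CN: –C≡N: carbon triple-bonded to nitrogen → nitrile.
Distinct types present: acyl halide, alcohol, amide, anhydride, arene, carboxylic acid, nitrile.

7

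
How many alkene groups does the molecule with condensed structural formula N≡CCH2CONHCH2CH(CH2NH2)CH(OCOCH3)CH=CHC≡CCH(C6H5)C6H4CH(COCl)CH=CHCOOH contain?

2

Taking each segment in turn:
  N≡C: N≡C–: carbon triple-bonded to nitrogen → nitrile.
  CH2CONHCH2: –C(=O)–N– linkage → amide (the N is not an amine).
  CH(CH2NH2): pendant –CH2NH2: N on sp³ C, no adjacent C=O → amine.
  CH(OCOCH3): pendant –OC(=O)CH3: an acyloxy group → ester.
  CH=CH: C=C double bond → alkene.
  C≡C: C≡C triple bond → alkyne.
  CH(C6H5): pendant –C6H5: benzene ring → arene.
  C6H4: para-disubstituted benzene ring → arene.
  CH(COCl): pendant –C(=O)X: carbonyl C bonded to C and halogen → acyl halide.
  CH=CH: C=C double bond → alkene.
  COOH: –COOH: carbonyl C bonded to –OH and C → carboxylic acid (the –OH is not a separate alcohol).
Alkene appears at: CH=CH, CH=CH → 2.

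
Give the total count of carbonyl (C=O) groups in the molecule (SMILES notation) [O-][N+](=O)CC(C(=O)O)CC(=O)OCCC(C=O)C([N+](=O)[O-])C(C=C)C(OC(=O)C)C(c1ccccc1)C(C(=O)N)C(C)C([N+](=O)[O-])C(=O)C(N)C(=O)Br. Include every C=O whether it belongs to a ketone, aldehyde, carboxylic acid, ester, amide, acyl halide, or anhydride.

CH(COOH): carboxylic acid, 1 C=O (running total 1).
CH2COOCH2: ester, 1 C=O (running total 2).
CH(CHO): aldehyde, 1 C=O (running total 3).
CH(OCOCH3): ester, 1 C=O (running total 4).
CH(CONH2): amide, 1 C=O (running total 5).
CO: ketone, 1 C=O (running total 6).
COBr: acyl halide, 1 C=O (running total 7).

7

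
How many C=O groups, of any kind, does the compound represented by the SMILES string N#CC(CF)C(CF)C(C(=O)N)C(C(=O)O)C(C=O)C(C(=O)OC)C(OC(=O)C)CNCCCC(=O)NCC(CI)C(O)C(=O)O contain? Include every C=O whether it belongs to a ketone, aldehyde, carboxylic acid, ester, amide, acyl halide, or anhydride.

CH(CONH2): amide, 1 C=O (running total 1).
CH(COOH): carboxylic acid, 1 C=O (running total 2).
CH(CHO): aldehyde, 1 C=O (running total 3).
CH(COOCH3): ester, 1 C=O (running total 4).
CH(OCOCH3): ester, 1 C=O (running total 5).
CH2CONHCH2: amide, 1 C=O (running total 6).
COOH: carboxylic acid, 1 C=O (running total 7).

7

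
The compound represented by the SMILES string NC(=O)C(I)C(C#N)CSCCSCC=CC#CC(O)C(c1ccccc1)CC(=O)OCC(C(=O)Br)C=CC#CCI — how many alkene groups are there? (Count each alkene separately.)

2

Taking each segment in turn:
  H2NCO: –C(=O)NH2: carbonyl C bonded to C and to N → amide (the N is not a separate amine).
  CH(I): halogen on an sp³ carbon → alkyl halide.
  CH(CN): pendant –C≡N: nitrile.
  CH2SCH2: C–S–C linkage → sulfide (thioether).
  CH2SCH2: C–S–C linkage → sulfide (thioether).
  CH=CH: C=C double bond → alkene.
  C≡C: C≡C triple bond → alkyne.
  CH(OH): –OH on an sp³ carbon → alcohol (secondary).
  CH(C6H5): pendant –C6H5: benzene ring → arene.
  CH2COOCH2: –C(=O)–O–C with C on the carbonyl side → ester.
  CH(COBr): pendant –C(=O)X: carbonyl C bonded to C and halogen → acyl halide.
  CH=CH: C=C double bond → alkene.
  C≡C: C≡C triple bond → alkyne.
  CH2I: halogen on an sp³ carbon → alkyl halide.
Alkene appears at: CH=CH, CH=CH → 2.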